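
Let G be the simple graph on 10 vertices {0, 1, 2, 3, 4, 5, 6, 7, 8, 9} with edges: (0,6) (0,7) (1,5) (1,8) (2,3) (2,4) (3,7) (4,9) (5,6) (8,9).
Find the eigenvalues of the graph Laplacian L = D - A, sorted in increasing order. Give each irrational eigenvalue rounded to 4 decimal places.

Reading degrees in the order [0, 1, 2, 3, 4, 5, 6, 7, 8, 9] gives [2, 2, 2, 2, 2, 2, 2, 2, 2, 2]; set D = diag(2, 2, 2, 2, 2, 2, 2, 2, 2, 2) and form L = D - A. Since every row of L sums to 0, the all-ones vector is in the kernel and 0 is an eigenvalue. The single zero eigenvalue shows the graph is connected. By the matrix-tree theorem the graph has (1/10) * product of the nonzero eigenvalues = 10 spanning trees. There is one zero in the spectrum, matching the 1 component.

[0, 0.3820, 0.3820, 1.3820, 1.3820, 2.6180, 2.6180, 3.6180, 3.6180, 4]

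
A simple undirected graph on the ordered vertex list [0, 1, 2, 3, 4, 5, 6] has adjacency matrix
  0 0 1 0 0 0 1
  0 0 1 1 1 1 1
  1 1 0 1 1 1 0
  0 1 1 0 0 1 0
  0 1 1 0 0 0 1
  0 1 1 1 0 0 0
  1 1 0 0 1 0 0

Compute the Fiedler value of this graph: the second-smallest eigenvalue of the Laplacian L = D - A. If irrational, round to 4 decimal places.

With the vertex order [0, 1, 2, 3, 4, 5, 6], the degrees are [2, 5, 5, 3, 3, 3, 3], giving D = diag(2, 5, 5, 3, 3, 3, 3) and L = D - A. The smallest Laplacian eigenvalue is always 0. The next one, lambda_2 = 1.5007, measures how hard the graph is to disconnect: larger values mean better connectivity. By the matrix-tree theorem the graph has (1/7) * product of the nonzero eigenvalues = 296 spanning trees. The largest eigenvalue, 6.3850, is at most the vertex count 7.

1.5007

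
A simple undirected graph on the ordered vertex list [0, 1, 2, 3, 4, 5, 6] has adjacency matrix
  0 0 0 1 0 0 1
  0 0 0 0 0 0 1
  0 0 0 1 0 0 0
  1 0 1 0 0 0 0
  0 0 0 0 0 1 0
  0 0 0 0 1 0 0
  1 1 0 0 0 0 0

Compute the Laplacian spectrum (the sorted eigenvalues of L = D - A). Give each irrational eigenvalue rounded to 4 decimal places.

Reading degrees in the order [0, 1, 2, 3, 4, 5, 6] gives [2, 1, 1, 2, 1, 1, 2]; set D = diag(2, 1, 1, 2, 1, 1, 2) and form L = D - A. Since every row of L sums to 0, the all-ones vector is in the kernel and 0 is an eigenvalue. The 2 zero eigenvalues correspond to the 2 connected components.

[0, 0, 0.3820, 1.3820, 2, 2.6180, 3.6180]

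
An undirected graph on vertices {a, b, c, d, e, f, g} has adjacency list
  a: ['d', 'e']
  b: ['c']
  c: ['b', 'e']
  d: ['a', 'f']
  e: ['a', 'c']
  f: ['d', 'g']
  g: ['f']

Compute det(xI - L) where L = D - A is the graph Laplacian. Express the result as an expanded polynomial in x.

Reading degrees in the order [a, b, c, d, e, f, g] gives [2, 1, 2, 2, 2, 2, 1]; set D = diag(2, 1, 2, 2, 2, 2, 1) and form L = D - A. Computing det(xI - L) by cofactor expansion (or equivalently via sum-over-permutations) gives x^7 - 12x^6 + 55x^5 - 120x^4 + 126x^3 - 56x^2 + 7x. Since p(0) = det(-L) = 0, x divides p(x). By the matrix-tree theorem the graph has (1/7) * product of the nonzero eigenvalues = 1 spanning tree.

x^7 - 12x^6 + 55x^5 - 120x^4 + 126x^3 - 56x^2 + 7x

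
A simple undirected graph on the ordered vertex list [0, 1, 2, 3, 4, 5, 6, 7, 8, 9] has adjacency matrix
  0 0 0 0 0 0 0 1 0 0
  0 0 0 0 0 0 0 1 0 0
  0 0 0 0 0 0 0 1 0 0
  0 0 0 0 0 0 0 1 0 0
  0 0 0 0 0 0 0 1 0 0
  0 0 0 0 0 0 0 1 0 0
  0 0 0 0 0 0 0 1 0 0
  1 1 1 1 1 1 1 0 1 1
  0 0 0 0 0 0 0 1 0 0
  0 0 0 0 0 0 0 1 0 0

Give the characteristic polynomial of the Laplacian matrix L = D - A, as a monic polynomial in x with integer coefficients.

Reading degrees in the order [0, 1, 2, 3, 4, 5, 6, 7, 8, 9] gives [1, 1, 1, 1, 1, 1, 1, 9, 1, 1]; set D = diag(1, 1, 1, 1, 1, 1, 1, 9, 1, 1) and form L = D - A. Computing det(xI - L) by cofactor expansion (or equivalently via sum-over-permutations) gives x^10 - 18x^9 + 108x^8 - 336x^7 + 630x^6 - 756x^5 + 588x^4 - 288x^3 + 81x^2 - 10x. Since p(0) = det(-L) = 0, x divides p(x). There is one zero in the spectrum, matching the 1 component. The eigenvalues sum to 18, which equals trace(L) = 2|E|.

x^10 - 18x^9 + 108x^8 - 336x^7 + 630x^6 - 756x^5 + 588x^4 - 288x^3 + 81x^2 - 10x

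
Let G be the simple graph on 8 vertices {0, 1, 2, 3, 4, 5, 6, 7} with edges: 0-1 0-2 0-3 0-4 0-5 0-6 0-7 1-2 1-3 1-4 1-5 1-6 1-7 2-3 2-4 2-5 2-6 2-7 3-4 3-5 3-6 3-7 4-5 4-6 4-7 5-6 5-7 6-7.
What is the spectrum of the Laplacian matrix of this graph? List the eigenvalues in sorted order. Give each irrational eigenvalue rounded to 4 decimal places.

[0, 8, 8, 8, 8, 8, 8, 8]

Reading degrees in the order [0, 1, 2, 3, 4, 5, 6, 7] gives [7, 7, 7, 7, 7, 7, 7, 7]; set D = diag(7, 7, 7, 7, 7, 7, 7, 7) and form L = D - A. The multiplicity of 0 as a Laplacian eigenvalue equals the number of connected components. The eigenvalues sum to 56, which equals trace(L) = 2|E|.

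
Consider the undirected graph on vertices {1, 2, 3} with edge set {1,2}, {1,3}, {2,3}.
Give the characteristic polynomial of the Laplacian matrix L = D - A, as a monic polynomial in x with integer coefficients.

x^3 - 6x^2 + 9x

Each diagonal entry of L is the vertex degree and each off-diagonal entry is -1 where an edge is present, 0 otherwise; in the order [1, 2, 3] the diagonal is [2, 2, 2]. Computing det(xI - L) by cofactor expansion (or equivalently via sum-over-permutations) gives x^3 - 6x^2 + 9x. The coefficient of x^2 equals -trace(L) = -6, matching the sum of degrees. The eigenvalues sum to 6, which equals trace(L) = 2|E|.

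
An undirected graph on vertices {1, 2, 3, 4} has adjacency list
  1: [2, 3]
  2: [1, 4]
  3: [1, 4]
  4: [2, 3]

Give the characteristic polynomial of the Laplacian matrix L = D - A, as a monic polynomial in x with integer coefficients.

x^4 - 8x^3 + 20x^2 - 16x

With the vertex order [1, 2, 3, 4], the degrees are [2, 2, 2, 2], giving D = diag(2, 2, 2, 2) and L = D - A. The eigenvalues of L are [0, 2, 2, 4]; the characteristic polynomial is the product of (x - lambda_i), which multiplies out to x^4 - 8x^3 + 20x^2 - 16x. The coefficient of x^3 equals -trace(L) = -8, matching the sum of degrees.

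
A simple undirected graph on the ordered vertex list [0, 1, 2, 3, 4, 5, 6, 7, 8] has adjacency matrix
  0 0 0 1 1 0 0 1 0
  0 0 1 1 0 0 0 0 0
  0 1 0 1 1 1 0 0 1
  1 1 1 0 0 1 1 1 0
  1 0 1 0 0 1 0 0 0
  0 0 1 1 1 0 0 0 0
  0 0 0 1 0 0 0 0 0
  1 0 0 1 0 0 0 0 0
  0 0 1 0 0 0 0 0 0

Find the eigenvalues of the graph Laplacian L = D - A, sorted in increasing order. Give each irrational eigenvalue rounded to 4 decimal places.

With the vertex order [0, 1, 2, 3, 4, 5, 6, 7, 8], the degrees are [3, 2, 5, 6, 3, 3, 1, 2, 1], giving D = diag(3, 2, 5, 6, 3, 3, 1, 2, 1) and L = D - A. L is symmetric positive semidefinite, so every eigenvalue is real and nonnegative. There is one zero in the spectrum, matching the 1 component.

[0, 0.7706, 1.0351, 1.5875, 1.9306, 3.2547, 4.3299, 5.8211, 7.2706]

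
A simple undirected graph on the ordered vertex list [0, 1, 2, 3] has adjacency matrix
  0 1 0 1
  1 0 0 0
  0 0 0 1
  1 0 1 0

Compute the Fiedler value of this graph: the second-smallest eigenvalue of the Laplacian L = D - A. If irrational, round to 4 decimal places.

With the vertex order [0, 1, 2, 3], the degrees are [2, 1, 1, 2], giving D = diag(2, 1, 1, 2) and L = D - A. The smallest Laplacian eigenvalue is always 0. The next one, lambda_2 = 0.5858, measures how hard the graph is to disconnect: larger values mean better connectivity.

0.5858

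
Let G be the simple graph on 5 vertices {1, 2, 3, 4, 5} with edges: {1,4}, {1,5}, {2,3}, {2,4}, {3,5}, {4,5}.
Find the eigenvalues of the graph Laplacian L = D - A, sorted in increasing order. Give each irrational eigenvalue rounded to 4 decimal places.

[0, 1.3820, 2.3820, 3.6180, 4.6180]

With the vertex order [1, 2, 3, 4, 5], the degrees are [2, 2, 2, 3, 3], giving D = diag(2, 2, 2, 3, 3) and L = D - A. Diagonalising L (or applying a numerical eigensolver to the 5x5 matrix) gives the spectrum above. The single zero eigenvalue shows the graph is connected. The largest eigenvalue, 4.6180, is at most the vertex count 5.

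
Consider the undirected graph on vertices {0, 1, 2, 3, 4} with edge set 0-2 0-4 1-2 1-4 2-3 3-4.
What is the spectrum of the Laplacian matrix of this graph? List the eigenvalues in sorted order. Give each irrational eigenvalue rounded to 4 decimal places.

[0, 2, 2, 3, 5]

With the vertex order [0, 1, 2, 3, 4], the degrees are [2, 2, 3, 2, 3], giving D = diag(2, 2, 3, 2, 3) and L = D - A. The multiplicity of 0 as a Laplacian eigenvalue equals the number of connected components. The single zero eigenvalue shows the graph is connected.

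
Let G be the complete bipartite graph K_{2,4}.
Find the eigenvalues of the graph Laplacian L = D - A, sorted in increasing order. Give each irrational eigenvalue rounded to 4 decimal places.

The graph has 6 vertices and degree multiset [4, 4, 2, 2, 2, 2]; D is the diagonal matrix of degrees and L = D - A. L is symmetric positive semidefinite, so every eigenvalue is real and nonnegative. The single zero eigenvalue shows the graph is connected. The largest eigenvalue, 6, is at most the vertex count 6.

[0, 2, 2, 2, 4, 6]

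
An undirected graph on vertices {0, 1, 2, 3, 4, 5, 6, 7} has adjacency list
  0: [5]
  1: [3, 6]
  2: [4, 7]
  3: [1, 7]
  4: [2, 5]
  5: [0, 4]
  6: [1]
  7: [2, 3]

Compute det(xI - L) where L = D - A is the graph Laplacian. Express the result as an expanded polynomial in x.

With the vertex order [0, 1, 2, 3, 4, 5, 6, 7], the degrees are [1, 2, 2, 2, 2, 2, 1, 2], giving D = diag(1, 2, 2, 2, 2, 2, 1, 2) and L = D - A. Computing det(xI - L) by cofactor expansion (or equivalently via sum-over-permutations) gives x^8 - 14x^7 + 78x^6 - 220x^5 + 330x^4 - 252x^3 + 84x^2 - 8x. The coefficient of x^7 equals -trace(L) = -14, matching the sum of degrees. The eigenvalues sum to 14, which equals trace(L) = 2|E|. The largest eigenvalue, 3.8478, is at most the vertex count 8.

x^8 - 14x^7 + 78x^6 - 220x^5 + 330x^4 - 252x^3 + 84x^2 - 8x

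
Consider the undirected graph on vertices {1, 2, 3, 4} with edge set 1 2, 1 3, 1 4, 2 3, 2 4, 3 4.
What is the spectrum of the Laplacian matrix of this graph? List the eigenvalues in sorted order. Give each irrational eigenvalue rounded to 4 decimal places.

Reading degrees in the order [1, 2, 3, 4] gives [3, 3, 3, 3]; set D = diag(3, 3, 3, 3) and form L = D - A. Since every row of L sums to 0, the all-ones vector is in the kernel and 0 is an eigenvalue. By the matrix-tree theorem the graph has (1/4) * product of the nonzero eigenvalues = 16 spanning trees. The eigenvalues sum to 12, which equals trace(L) = 2|E|.

[0, 4, 4, 4]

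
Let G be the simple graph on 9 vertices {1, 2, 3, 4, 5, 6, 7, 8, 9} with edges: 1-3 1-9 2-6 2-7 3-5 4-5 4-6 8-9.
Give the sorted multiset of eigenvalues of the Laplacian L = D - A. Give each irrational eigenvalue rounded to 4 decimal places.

[0, 0.1206, 0.4679, 1, 1.6527, 2.3473, 3, 3.5321, 3.8794]

Each diagonal entry of L is the vertex degree and each off-diagonal entry is -1 where an edge is present, 0 otherwise; in the order [1, 2, 3, 4, 5, 6, 7, 8, 9] the diagonal is [2, 2, 2, 2, 2, 2, 1, 1, 2]. The multiplicity of 0 as a Laplacian eigenvalue equals the number of connected components. The single zero eigenvalue shows the graph is connected. By the matrix-tree theorem the graph has (1/9) * product of the nonzero eigenvalues = 1 spanning tree. The largest eigenvalue, 3.8794, is at most the vertex count 9.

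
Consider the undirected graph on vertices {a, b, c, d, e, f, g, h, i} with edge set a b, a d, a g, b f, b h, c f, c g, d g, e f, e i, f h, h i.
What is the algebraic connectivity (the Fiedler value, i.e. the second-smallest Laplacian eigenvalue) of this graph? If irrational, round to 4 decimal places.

0.5083

Reading degrees in the order [a, b, c, d, e, f, g, h, i] gives [3, 3, 2, 2, 2, 4, 3, 3, 2]; set D = diag(3, 3, 2, 2, 2, 4, 3, 3, 2) and form L = D - A. The smallest Laplacian eigenvalue is always 0. The next one, lambda_2 = 0.5083, measures how hard the graph is to disconnect: larger values mean better connectivity. The eigenvalues sum to 24, which equals trace(L) = 2|E|.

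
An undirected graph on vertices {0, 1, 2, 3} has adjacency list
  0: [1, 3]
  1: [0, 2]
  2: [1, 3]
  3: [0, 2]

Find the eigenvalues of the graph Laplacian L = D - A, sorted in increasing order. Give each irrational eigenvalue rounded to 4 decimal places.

Reading degrees in the order [0, 1, 2, 3] gives [2, 2, 2, 2]; set D = diag(2, 2, 2, 2) and form L = D - A. Diagonalising L (or applying a numerical eigensolver to the 4x4 matrix) gives the spectrum above. The single zero eigenvalue shows the graph is connected.

[0, 2, 2, 4]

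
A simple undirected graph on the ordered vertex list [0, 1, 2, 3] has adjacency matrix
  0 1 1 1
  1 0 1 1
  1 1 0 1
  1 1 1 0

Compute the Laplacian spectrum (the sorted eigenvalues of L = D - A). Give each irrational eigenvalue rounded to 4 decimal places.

[0, 4, 4, 4]

With the vertex order [0, 1, 2, 3], the degrees are [3, 3, 3, 3], giving D = diag(3, 3, 3, 3) and L = D - A. Since every row of L sums to 0, the all-ones vector is in the kernel and 0 is an eigenvalue. The largest eigenvalue, 4, is at most the vertex count 4.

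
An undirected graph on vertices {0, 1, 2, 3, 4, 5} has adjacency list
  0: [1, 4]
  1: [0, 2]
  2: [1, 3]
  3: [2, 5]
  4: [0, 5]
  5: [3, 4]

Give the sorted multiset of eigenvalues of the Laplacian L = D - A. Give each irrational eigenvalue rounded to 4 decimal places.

[0, 1, 1, 3, 3, 4]

With the vertex order [0, 1, 2, 3, 4, 5], the degrees are [2, 2, 2, 2, 2, 2], giving D = diag(2, 2, 2, 2, 2, 2) and L = D - A. The multiplicity of 0 as a Laplacian eigenvalue equals the number of connected components. The eigenvalues sum to 12, which equals trace(L) = 2|E|. The largest eigenvalue, 4, is at most the vertex count 6.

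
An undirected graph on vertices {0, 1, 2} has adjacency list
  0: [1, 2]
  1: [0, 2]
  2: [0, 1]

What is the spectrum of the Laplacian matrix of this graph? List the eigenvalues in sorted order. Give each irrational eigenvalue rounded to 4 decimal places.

Reading degrees in the order [0, 1, 2] gives [2, 2, 2]; set D = diag(2, 2, 2) and form L = D - A. Diagonalising L (or applying a numerical eigensolver to the 3x3 matrix) gives the spectrum above. The single zero eigenvalue shows the graph is connected. The eigenvalues sum to 6, which equals trace(L) = 2|E|. By the matrix-tree theorem the graph has (1/3) * product of the nonzero eigenvalues = 3 spanning trees.

[0, 3, 3]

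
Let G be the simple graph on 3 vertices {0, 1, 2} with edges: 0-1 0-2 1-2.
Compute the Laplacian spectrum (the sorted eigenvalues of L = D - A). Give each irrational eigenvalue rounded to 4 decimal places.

[0, 3, 3]

With the vertex order [0, 1, 2], the degrees are [2, 2, 2], giving D = diag(2, 2, 2) and L = D - A. Since every row of L sums to 0, the all-ones vector is in the kernel and 0 is an eigenvalue. There is one zero in the spectrum, matching the 1 component.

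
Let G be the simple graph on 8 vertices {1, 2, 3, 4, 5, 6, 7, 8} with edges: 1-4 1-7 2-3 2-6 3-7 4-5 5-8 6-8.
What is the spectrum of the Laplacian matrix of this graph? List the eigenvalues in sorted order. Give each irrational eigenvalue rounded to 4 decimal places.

[0, 0.5858, 0.5858, 2, 2, 3.4142, 3.4142, 4]

With the vertex order [1, 2, 3, 4, 5, 6, 7, 8], the degrees are [2, 2, 2, 2, 2, 2, 2, 2], giving D = diag(2, 2, 2, 2, 2, 2, 2, 2) and L = D - A. Diagonalising L (or applying a numerical eigensolver to the 8x8 matrix) gives the spectrum above. The single zero eigenvalue shows the graph is connected. The largest eigenvalue, 4, is at most the vertex count 8.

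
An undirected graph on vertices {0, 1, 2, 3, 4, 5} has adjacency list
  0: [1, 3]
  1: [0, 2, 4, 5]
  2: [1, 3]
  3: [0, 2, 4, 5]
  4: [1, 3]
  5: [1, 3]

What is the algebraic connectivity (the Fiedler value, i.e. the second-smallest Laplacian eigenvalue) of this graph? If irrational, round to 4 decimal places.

With the vertex order [0, 1, 2, 3, 4, 5], the degrees are [2, 4, 2, 4, 2, 2], giving D = diag(2, 4, 2, 4, 2, 2) and L = D - A. The sorted Laplacian eigenvalues are [0, 2, 2, 2, 4, 6]; the algebraic connectivity is the second entry, 2. By the matrix-tree theorem the graph has (1/6) * product of the nonzero eigenvalues = 32 spanning trees. There is one zero in the spectrum, matching the 1 component.

2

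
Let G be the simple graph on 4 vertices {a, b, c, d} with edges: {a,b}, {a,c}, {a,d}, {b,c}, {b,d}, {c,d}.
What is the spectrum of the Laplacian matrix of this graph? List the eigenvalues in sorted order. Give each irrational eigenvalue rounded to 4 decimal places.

[0, 4, 4, 4]

Each diagonal entry of L is the vertex degree and each off-diagonal entry is -1 where an edge is present, 0 otherwise; in the order [a, b, c, d] the diagonal is [3, 3, 3, 3]. Since every row of L sums to 0, the all-ones vector is in the kernel and 0 is an eigenvalue. The eigenvalues sum to 12, which equals trace(L) = 2|E|.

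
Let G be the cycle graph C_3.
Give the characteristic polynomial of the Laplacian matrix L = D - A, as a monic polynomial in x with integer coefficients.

The graph has 3 vertices and degree multiset [2, 2, 2]; D is the diagonal matrix of degrees and L = D - A. L has integer entries, so p(x) = det(xI - L) has integer coefficients. Expanding the determinant yields x^3 - 6x^2 + 9x. The coefficient of x^2 equals -trace(L) = -6, matching the sum of degrees. By the matrix-tree theorem the graph has (1/3) * product of the nonzero eigenvalues = 3 spanning trees.

x^3 - 6x^2 + 9x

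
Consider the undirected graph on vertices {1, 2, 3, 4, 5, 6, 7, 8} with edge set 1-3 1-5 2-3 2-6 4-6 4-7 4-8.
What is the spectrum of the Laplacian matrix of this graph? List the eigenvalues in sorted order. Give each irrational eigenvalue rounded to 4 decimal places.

Each diagonal entry of L is the vertex degree and each off-diagonal entry is -1 where an edge is present, 0 otherwise; in the order [1, 2, 3, 4, 5, 6, 7, 8] the diagonal is [2, 2, 2, 3, 1, 2, 1, 1]. The multiplicity of 0 as a Laplacian eigenvalue equals the number of connected components. The single zero eigenvalue shows the graph is connected. By the matrix-tree theorem the graph has (1/8) * product of the nonzero eigenvalues = 1 spanning tree.

[0, 0.1667, 0.7276, 1, 1.6353, 2.6729, 3.5643, 4.2332]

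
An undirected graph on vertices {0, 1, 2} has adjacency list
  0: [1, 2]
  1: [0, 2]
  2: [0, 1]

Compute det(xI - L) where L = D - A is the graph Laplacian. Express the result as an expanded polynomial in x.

x^3 - 6x^2 + 9x

Reading degrees in the order [0, 1, 2] gives [2, 2, 2]; set D = diag(2, 2, 2) and form L = D - A. Computing det(xI - L) by cofactor expansion (or equivalently via sum-over-permutations) gives x^3 - 6x^2 + 9x. The constant term is 0 because L is singular (the all-ones vector lies in its kernel). The largest eigenvalue, 3, is at most the vertex count 3.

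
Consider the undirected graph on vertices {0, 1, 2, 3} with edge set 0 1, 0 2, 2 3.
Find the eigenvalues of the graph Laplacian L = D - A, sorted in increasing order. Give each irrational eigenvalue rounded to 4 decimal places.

[0, 0.5858, 2, 3.4142]

With the vertex order [0, 1, 2, 3], the degrees are [2, 1, 2, 1], giving D = diag(2, 1, 2, 1) and L = D - A. Since every row of L sums to 0, the all-ones vector is in the kernel and 0 is an eigenvalue. The single zero eigenvalue shows the graph is connected. The eigenvalues sum to 6, which equals trace(L) = 2|E|.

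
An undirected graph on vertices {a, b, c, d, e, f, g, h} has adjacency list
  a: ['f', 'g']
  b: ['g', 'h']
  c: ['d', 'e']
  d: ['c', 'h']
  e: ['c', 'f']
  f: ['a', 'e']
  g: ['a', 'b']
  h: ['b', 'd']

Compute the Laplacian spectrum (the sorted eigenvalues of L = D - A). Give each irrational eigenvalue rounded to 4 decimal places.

Reading degrees in the order [a, b, c, d, e, f, g, h] gives [2, 2, 2, 2, 2, 2, 2, 2]; set D = diag(2, 2, 2, 2, 2, 2, 2, 2) and form L = D - A. L is symmetric positive semidefinite, so every eigenvalue is real and nonnegative. There is one zero in the spectrum, matching the 1 component.

[0, 0.5858, 0.5858, 2, 2, 3.4142, 3.4142, 4]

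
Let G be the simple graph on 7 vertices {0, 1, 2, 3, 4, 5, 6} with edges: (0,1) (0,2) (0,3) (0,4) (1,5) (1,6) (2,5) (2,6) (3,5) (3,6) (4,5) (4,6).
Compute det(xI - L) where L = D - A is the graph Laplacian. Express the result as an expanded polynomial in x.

With the vertex order [0, 1, 2, 3, 4, 5, 6], the degrees are [4, 3, 3, 3, 3, 4, 4], giving D = diag(4, 3, 3, 3, 3, 4, 4) and L = D - A. Computing det(xI - L) by cofactor expansion (or equivalently via sum-over-permutations) gives x^7 - 24x^6 + 234x^5 - 1192x^4 + 3357x^3 - 4968x^2 + 3024x. Since p(0) = det(-L) = 0, x divides p(x).

x^7 - 24x^6 + 234x^5 - 1192x^4 + 3357x^3 - 4968x^2 + 3024x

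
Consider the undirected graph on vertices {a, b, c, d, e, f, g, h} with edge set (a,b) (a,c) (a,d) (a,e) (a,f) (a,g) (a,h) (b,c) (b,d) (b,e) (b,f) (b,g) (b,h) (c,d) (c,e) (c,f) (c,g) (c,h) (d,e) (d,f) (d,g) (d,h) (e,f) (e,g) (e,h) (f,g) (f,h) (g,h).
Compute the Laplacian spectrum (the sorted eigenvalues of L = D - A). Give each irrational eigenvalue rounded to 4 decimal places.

[0, 8, 8, 8, 8, 8, 8, 8]

Each diagonal entry of L is the vertex degree and each off-diagonal entry is -1 where an edge is present, 0 otherwise; in the order [a, b, c, d, e, f, g, h] the diagonal is [7, 7, 7, 7, 7, 7, 7, 7]. Diagonalising L (or applying a numerical eigensolver to the 8x8 matrix) gives the spectrum above. The single zero eigenvalue shows the graph is connected.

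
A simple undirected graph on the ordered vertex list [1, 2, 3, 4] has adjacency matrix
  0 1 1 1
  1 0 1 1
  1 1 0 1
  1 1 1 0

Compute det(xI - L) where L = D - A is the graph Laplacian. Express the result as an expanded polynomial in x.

Reading degrees in the order [1, 2, 3, 4] gives [3, 3, 3, 3]; set D = diag(3, 3, 3, 3) and form L = D - A. Computing det(xI - L) by cofactor expansion (or equivalently via sum-over-permutations) gives x^4 - 12x^3 + 48x^2 - 64x. Since p(0) = det(-L) = 0, x divides p(x). There is one zero in the spectrum, matching the 1 component.

x^4 - 12x^3 + 48x^2 - 64x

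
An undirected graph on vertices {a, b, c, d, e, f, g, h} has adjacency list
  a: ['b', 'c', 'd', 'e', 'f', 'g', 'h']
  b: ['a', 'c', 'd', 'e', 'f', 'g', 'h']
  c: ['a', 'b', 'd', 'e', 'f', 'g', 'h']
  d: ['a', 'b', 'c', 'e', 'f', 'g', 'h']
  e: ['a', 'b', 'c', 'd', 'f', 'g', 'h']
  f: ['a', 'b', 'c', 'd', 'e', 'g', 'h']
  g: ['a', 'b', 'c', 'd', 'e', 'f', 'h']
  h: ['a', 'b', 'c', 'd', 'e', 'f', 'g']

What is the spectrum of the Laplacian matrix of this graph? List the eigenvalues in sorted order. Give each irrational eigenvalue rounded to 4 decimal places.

[0, 8, 8, 8, 8, 8, 8, 8]

Each diagonal entry of L is the vertex degree and each off-diagonal entry is -1 where an edge is present, 0 otherwise; in the order [a, b, c, d, e, f, g, h] the diagonal is [7, 7, 7, 7, 7, 7, 7, 7]. L is symmetric positive semidefinite, so every eigenvalue is real and nonnegative. There is one zero in the spectrum, matching the 1 component. The largest eigenvalue, 8, is at most the vertex count 8.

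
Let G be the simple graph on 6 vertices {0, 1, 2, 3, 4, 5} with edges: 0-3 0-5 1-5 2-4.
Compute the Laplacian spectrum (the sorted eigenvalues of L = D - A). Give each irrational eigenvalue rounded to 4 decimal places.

[0, 0, 0.5858, 2, 2, 3.4142]

Reading degrees in the order [0, 1, 2, 3, 4, 5] gives [2, 1, 1, 1, 1, 2]; set D = diag(2, 1, 1, 1, 1, 2) and form L = D - A. L is symmetric positive semidefinite, so every eigenvalue is real and nonnegative. The 2 zero eigenvalues correspond to the 2 connected components. The eigenvalues sum to 8, which equals trace(L) = 2|E|.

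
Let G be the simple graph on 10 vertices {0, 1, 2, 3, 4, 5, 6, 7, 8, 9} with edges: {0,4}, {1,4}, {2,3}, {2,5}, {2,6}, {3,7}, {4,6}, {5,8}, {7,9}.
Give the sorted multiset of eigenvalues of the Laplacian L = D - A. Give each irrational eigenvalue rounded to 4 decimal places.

[0, 0.1640, 0.2885, 1, 1, 1.6385, 2.3252, 3.0979, 3.9293, 4.5566]

Reading degrees in the order [0, 1, 2, 3, 4, 5, 6, 7, 8, 9] gives [1, 1, 3, 2, 3, 2, 2, 2, 1, 1]; set D = diag(1, 1, 3, 2, 3, 2, 2, 2, 1, 1) and form L = D - A. Diagonalising L (or applying a numerical eigensolver to the 10x10 matrix) gives the spectrum above. The single zero eigenvalue shows the graph is connected. There is one zero in the spectrum, matching the 1 component. The eigenvalues sum to 18, which equals trace(L) = 2|E|.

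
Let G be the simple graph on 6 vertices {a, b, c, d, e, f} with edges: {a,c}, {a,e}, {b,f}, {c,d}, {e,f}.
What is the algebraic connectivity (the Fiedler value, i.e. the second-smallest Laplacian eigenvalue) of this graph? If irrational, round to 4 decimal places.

Reading degrees in the order [a, b, c, d, e, f] gives [2, 1, 2, 1, 2, 2]; set D = diag(2, 1, 2, 1, 2, 2) and form L = D - A. The smallest Laplacian eigenvalue is always 0. The next one, lambda_2 = 0.2679, measures how hard the graph is to disconnect: larger values mean better connectivity. By the matrix-tree theorem the graph has (1/6) * product of the nonzero eigenvalues = 1 spanning tree.

0.2679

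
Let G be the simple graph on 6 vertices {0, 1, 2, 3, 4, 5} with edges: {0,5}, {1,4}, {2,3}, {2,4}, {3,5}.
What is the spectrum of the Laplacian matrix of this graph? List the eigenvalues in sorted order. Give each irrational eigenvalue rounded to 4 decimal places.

[0, 0.2679, 1, 2, 3, 3.7321]

Reading degrees in the order [0, 1, 2, 3, 4, 5] gives [1, 1, 2, 2, 2, 2]; set D = diag(1, 1, 2, 2, 2, 2) and form L = D - A. Diagonalising L (or applying a numerical eigensolver to the 6x6 matrix) gives the spectrum above. By the matrix-tree theorem the graph has (1/6) * product of the nonzero eigenvalues = 1 spanning tree. The eigenvalues sum to 10, which equals trace(L) = 2|E|.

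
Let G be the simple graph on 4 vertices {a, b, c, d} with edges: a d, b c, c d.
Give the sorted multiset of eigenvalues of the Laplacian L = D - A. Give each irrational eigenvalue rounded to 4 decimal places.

[0, 0.5858, 2, 3.4142]

Each diagonal entry of L is the vertex degree and each off-diagonal entry is -1 where an edge is present, 0 otherwise; in the order [a, b, c, d] the diagonal is [1, 1, 2, 2]. The multiplicity of 0 as a Laplacian eigenvalue equals the number of connected components. The single zero eigenvalue shows the graph is connected. By the matrix-tree theorem the graph has (1/4) * product of the nonzero eigenvalues = 1 spanning tree. The largest eigenvalue, 3.4142, is at most the vertex count 4.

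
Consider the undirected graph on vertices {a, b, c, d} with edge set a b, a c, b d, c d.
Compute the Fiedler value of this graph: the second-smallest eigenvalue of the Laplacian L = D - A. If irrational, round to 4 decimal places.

2

Each diagonal entry of L is the vertex degree and each off-diagonal entry is -1 where an edge is present, 0 otherwise; in the order [a, b, c, d] the diagonal is [2, 2, 2, 2]. The smallest Laplacian eigenvalue is always 0. The next one, lambda_2 = 2, measures how hard the graph is to disconnect: larger values mean better connectivity. The largest eigenvalue, 4, is at most the vertex count 4.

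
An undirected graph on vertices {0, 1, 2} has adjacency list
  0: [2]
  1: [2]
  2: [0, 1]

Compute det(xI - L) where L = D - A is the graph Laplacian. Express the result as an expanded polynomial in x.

x^3 - 4x^2 + 3x

Each diagonal entry of L is the vertex degree and each off-diagonal entry is -1 where an edge is present, 0 otherwise; in the order [0, 1, 2] the diagonal is [1, 1, 2]. The eigenvalues of L are [0, 1, 3]; the characteristic polynomial is the product of (x - lambda_i), which multiplies out to x^3 - 4x^2 + 3x. Since p(0) = det(-L) = 0, x divides p(x). There is one zero in the spectrum, matching the 1 component.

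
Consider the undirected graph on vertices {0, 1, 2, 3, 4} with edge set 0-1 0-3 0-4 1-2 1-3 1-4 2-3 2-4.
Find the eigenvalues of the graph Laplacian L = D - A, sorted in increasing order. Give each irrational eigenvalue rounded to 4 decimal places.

With the vertex order [0, 1, 2, 3, 4], the degrees are [3, 4, 3, 3, 3], giving D = diag(3, 4, 3, 3, 3) and L = D - A. Diagonalising L (or applying a numerical eigensolver to the 5x5 matrix) gives the spectrum above. The single zero eigenvalue shows the graph is connected. There is one zero in the spectrum, matching the 1 component.

[0, 3, 3, 5, 5]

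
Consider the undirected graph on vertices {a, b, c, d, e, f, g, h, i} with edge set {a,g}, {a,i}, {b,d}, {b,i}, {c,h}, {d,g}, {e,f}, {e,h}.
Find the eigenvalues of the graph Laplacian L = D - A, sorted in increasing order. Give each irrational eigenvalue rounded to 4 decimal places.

[0, 0, 0.5858, 1.3820, 1.3820, 2, 3.4142, 3.6180, 3.6180]

Reading degrees in the order [a, b, c, d, e, f, g, h, i] gives [2, 2, 1, 2, 2, 1, 2, 2, 2]; set D = diag(2, 2, 1, 2, 2, 1, 2, 2, 2) and form L = D - A. Diagonalising L (or applying a numerical eigensolver to the 9x9 matrix) gives the spectrum above. The 2 zero eigenvalues correspond to the 2 connected components. There are 2 zeros in the spectrum, matching the 2 components.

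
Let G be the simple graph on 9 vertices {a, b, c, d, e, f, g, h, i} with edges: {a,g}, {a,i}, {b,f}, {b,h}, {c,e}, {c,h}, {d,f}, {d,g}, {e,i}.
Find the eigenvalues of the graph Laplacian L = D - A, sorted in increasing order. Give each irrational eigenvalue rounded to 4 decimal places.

[0, 0.4679, 0.4679, 1.6527, 1.6527, 3, 3, 3.8794, 3.8794]

Each diagonal entry of L is the vertex degree and each off-diagonal entry is -1 where an edge is present, 0 otherwise; in the order [a, b, c, d, e, f, g, h, i] the diagonal is [2, 2, 2, 2, 2, 2, 2, 2, 2]. The multiplicity of 0 as a Laplacian eigenvalue equals the number of connected components. The largest eigenvalue, 3.8794, is at most the vertex count 9. There is one zero in the spectrum, matching the 1 component.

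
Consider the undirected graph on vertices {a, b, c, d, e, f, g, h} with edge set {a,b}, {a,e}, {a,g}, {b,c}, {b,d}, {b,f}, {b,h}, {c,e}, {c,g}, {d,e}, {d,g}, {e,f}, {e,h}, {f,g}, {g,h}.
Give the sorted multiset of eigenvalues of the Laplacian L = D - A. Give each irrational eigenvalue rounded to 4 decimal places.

[0, 3, 3, 3, 3, 5, 5, 8]

With the vertex order [a, b, c, d, e, f, g, h], the degrees are [3, 5, 3, 3, 5, 3, 5, 3], giving D = diag(3, 5, 3, 3, 5, 3, 5, 3) and L = D - A. Diagonalising L (or applying a numerical eigensolver to the 8x8 matrix) gives the spectrum above. By the matrix-tree theorem the graph has (1/8) * product of the nonzero eigenvalues = 2025 spanning trees.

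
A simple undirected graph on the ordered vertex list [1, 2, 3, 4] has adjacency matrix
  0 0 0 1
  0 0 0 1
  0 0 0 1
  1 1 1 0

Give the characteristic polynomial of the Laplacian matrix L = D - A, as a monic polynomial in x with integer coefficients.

x^4 - 6x^3 + 9x^2 - 4x

Reading degrees in the order [1, 2, 3, 4] gives [1, 1, 1, 3]; set D = diag(1, 1, 1, 3) and form L = D - A. The eigenvalues of L are [0, 1, 1, 4]; the characteristic polynomial is the product of (x - lambda_i), which multiplies out to x^4 - 6x^3 + 9x^2 - 4x. Since p(0) = det(-L) = 0, x divides p(x). The eigenvalues sum to 6, which equals trace(L) = 2|E|.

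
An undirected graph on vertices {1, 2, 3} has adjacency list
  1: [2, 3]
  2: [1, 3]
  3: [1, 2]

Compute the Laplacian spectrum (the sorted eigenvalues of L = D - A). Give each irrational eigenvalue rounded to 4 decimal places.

With the vertex order [1, 2, 3], the degrees are [2, 2, 2], giving D = diag(2, 2, 2) and L = D - A. L is symmetric positive semidefinite, so every eigenvalue is real and nonnegative.

[0, 3, 3]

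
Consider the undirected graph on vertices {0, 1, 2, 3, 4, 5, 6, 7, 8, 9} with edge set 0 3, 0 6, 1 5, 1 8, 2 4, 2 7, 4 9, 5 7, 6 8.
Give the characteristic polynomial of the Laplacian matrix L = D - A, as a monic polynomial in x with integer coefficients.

With the vertex order [0, 1, 2, 3, 4, 5, 6, 7, 8, 9], the degrees are [2, 2, 2, 1, 2, 2, 2, 2, 2, 1], giving D = diag(2, 2, 2, 1, 2, 2, 2, 2, 2, 1) and L = D - A. L has integer entries, so p(x) = det(xI - L) has integer coefficients. Expanding the determinant yields x^10 - 18x^9 + 136x^8 - 560x^7 + 1365x^6 - 2002x^5 + 1716x^4 - 792x^3 + 165x^2 - 10x. Since p(0) = det(-L) = 0, x divides p(x). The eigenvalues sum to 18, which equals trace(L) = 2|E|.

x^10 - 18x^9 + 136x^8 - 560x^7 + 1365x^6 - 2002x^5 + 1716x^4 - 792x^3 + 165x^2 - 10x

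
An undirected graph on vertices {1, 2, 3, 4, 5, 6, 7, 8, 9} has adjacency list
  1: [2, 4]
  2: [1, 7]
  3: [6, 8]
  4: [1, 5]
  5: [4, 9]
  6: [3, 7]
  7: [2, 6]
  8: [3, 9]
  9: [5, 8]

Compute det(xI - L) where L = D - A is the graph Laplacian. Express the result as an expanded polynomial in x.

x^9 - 18x^8 + 135x^7 - 546x^6 + 1287x^5 - 1782x^4 + 1386x^3 - 540x^2 + 81x

Reading degrees in the order [1, 2, 3, 4, 5, 6, 7, 8, 9] gives [2, 2, 2, 2, 2, 2, 2, 2, 2]; set D = diag(2, 2, 2, 2, 2, 2, 2, 2, 2) and form L = D - A. L has integer entries, so p(x) = det(xI - L) has integer coefficients. Expanding the determinant yields x^9 - 18x^8 + 135x^7 - 546x^6 + 1287x^5 - 1782x^4 + 1386x^3 - 540x^2 + 81x. The constant term is 0 because L is singular (the all-ones vector lies in its kernel). By the matrix-tree theorem the graph has (1/9) * product of the nonzero eigenvalues = 9 spanning trees. The largest eigenvalue, 3.8794, is at most the vertex count 9.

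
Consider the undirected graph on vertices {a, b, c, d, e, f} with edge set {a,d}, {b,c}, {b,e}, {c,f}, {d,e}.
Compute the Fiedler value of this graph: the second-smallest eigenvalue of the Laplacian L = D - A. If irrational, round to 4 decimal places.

Each diagonal entry of L is the vertex degree and each off-diagonal entry is -1 where an edge is present, 0 otherwise; in the order [a, b, c, d, e, f] the diagonal is [1, 2, 2, 2, 2, 1]. The sorted Laplacian eigenvalues are [0, 0.2679, 1, 2, 3, 3.7321]; the algebraic connectivity is the second entry, 0.2679. There is one zero in the spectrum, matching the 1 component.

0.2679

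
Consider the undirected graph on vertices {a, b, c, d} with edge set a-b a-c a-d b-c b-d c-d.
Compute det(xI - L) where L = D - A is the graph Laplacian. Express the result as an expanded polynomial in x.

Each diagonal entry of L is the vertex degree and each off-diagonal entry is -1 where an edge is present, 0 otherwise; in the order [a, b, c, d] the diagonal is [3, 3, 3, 3]. The eigenvalues of L are [0, 4, 4, 4]; the characteristic polynomial is the product of (x - lambda_i), which multiplies out to x^4 - 12x^3 + 48x^2 - 64x. The constant term is 0 because L is singular (the all-ones vector lies in its kernel).

x^4 - 12x^3 + 48x^2 - 64x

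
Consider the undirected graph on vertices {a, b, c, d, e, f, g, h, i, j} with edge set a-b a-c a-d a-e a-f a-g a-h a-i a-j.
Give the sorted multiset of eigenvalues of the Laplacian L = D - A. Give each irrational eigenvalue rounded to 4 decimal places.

Each diagonal entry of L is the vertex degree and each off-diagonal entry is -1 where an edge is present, 0 otherwise; in the order [a, b, c, d, e, f, g, h, i, j] the diagonal is [9, 1, 1, 1, 1, 1, 1, 1, 1, 1]. L is symmetric positive semidefinite, so every eigenvalue is real and nonnegative. The largest eigenvalue, 10, is at most the vertex count 10.

[0, 1, 1, 1, 1, 1, 1, 1, 1, 10]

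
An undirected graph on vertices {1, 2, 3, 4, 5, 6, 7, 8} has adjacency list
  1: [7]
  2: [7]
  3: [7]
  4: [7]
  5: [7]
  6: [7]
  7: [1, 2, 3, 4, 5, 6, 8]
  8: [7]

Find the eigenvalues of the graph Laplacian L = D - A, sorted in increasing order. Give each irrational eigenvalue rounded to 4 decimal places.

[0, 1, 1, 1, 1, 1, 1, 8]

Each diagonal entry of L is the vertex degree and each off-diagonal entry is -1 where an edge is present, 0 otherwise; in the order [1, 2, 3, 4, 5, 6, 7, 8] the diagonal is [1, 1, 1, 1, 1, 1, 7, 1]. L is symmetric positive semidefinite, so every eigenvalue is real and nonnegative. There is one zero in the spectrum, matching the 1 component.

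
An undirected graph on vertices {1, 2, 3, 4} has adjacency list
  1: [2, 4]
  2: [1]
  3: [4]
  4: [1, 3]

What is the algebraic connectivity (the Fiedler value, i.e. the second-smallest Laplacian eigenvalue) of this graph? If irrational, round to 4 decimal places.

0.5858

Reading degrees in the order [1, 2, 3, 4] gives [2, 1, 1, 2]; set D = diag(2, 1, 1, 2) and form L = D - A. The smallest Laplacian eigenvalue is always 0. The next one, lambda_2 = 0.5858, measures how hard the graph is to disconnect: larger values mean better connectivity.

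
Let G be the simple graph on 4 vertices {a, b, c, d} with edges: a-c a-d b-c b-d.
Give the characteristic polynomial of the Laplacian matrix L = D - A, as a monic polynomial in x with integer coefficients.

x^4 - 8x^3 + 20x^2 - 16x

Each diagonal entry of L is the vertex degree and each off-diagonal entry is -1 where an edge is present, 0 otherwise; in the order [a, b, c, d] the diagonal is [2, 2, 2, 2]. L has integer entries, so p(x) = det(xI - L) has integer coefficients. Expanding the determinant yields x^4 - 8x^3 + 20x^2 - 16x. The coefficient of x^3 equals -trace(L) = -8, matching the sum of degrees. By the matrix-tree theorem the graph has (1/4) * product of the nonzero eigenvalues = 4 spanning trees.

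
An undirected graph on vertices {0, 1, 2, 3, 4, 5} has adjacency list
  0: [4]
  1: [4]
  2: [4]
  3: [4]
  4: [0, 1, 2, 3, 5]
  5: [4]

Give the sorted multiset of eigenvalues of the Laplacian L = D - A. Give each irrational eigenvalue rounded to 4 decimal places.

[0, 1, 1, 1, 1, 6]

Reading degrees in the order [0, 1, 2, 3, 4, 5] gives [1, 1, 1, 1, 5, 1]; set D = diag(1, 1, 1, 1, 5, 1) and form L = D - A. L is symmetric positive semidefinite, so every eigenvalue is real and nonnegative. The single zero eigenvalue shows the graph is connected. The eigenvalues sum to 10, which equals trace(L) = 2|E|.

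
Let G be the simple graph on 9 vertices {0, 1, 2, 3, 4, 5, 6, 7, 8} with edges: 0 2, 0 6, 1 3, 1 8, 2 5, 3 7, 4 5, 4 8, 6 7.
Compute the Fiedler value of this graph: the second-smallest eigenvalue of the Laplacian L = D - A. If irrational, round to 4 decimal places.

0.4679

Each diagonal entry of L is the vertex degree and each off-diagonal entry is -1 where an edge is present, 0 otherwise; in the order [0, 1, 2, 3, 4, 5, 6, 7, 8] the diagonal is [2, 2, 2, 2, 2, 2, 2, 2, 2]. The sorted Laplacian eigenvalues are [0, 0.4679, 0.4679, 1.6527, 1.6527, 3, 3, 3.8794, 3.8794]; the algebraic connectivity is the second entry, 0.4679. There is one zero in the spectrum, matching the 1 component. The eigenvalues sum to 18, which equals trace(L) = 2|E|.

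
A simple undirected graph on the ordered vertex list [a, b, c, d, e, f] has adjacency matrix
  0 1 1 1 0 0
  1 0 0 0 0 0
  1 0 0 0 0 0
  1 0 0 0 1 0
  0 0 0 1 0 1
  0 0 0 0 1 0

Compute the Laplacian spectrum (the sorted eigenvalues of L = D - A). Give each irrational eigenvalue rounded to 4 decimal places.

With the vertex order [a, b, c, d, e, f], the degrees are [3, 1, 1, 2, 2, 1], giving D = diag(3, 1, 1, 2, 2, 1) and L = D - A. The multiplicity of 0 as a Laplacian eigenvalue equals the number of connected components. The single zero eigenvalue shows the graph is connected.

[0, 0.3249, 1, 1.4608, 3, 4.2143]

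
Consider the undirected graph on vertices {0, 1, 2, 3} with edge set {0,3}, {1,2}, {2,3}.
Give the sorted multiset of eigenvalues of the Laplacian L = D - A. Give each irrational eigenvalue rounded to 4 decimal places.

[0, 0.5858, 2, 3.4142]

Reading degrees in the order [0, 1, 2, 3] gives [1, 1, 2, 2]; set D = diag(1, 1, 2, 2) and form L = D - A. The multiplicity of 0 as a Laplacian eigenvalue equals the number of connected components. The single zero eigenvalue shows the graph is connected.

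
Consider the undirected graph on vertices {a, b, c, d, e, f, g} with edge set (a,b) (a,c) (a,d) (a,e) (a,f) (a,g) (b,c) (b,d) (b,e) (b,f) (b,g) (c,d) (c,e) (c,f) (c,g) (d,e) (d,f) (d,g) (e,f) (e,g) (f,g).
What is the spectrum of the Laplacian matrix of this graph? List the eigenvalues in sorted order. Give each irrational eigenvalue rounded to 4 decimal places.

[0, 7, 7, 7, 7, 7, 7]

Reading degrees in the order [a, b, c, d, e, f, g] gives [6, 6, 6, 6, 6, 6, 6]; set D = diag(6, 6, 6, 6, 6, 6, 6) and form L = D - A. L is symmetric positive semidefinite, so every eigenvalue is real and nonnegative. By the matrix-tree theorem the graph has (1/7) * product of the nonzero eigenvalues = 16807 spanning trees.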